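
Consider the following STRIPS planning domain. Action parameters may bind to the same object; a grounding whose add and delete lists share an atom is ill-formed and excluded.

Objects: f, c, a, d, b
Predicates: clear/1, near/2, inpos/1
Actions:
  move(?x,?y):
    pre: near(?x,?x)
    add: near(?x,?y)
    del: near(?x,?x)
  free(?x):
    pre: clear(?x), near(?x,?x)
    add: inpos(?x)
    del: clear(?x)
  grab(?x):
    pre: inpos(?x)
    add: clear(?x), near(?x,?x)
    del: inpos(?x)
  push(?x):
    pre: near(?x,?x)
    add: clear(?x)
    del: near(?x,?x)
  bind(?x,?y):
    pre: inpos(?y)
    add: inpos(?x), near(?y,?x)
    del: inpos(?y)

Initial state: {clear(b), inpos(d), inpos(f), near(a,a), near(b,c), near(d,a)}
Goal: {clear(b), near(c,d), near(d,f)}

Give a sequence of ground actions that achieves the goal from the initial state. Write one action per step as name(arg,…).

bind(f,d); bind(c,f); bind(d,c)

1. bind(f,d)  →  {clear(b), inpos(f), near(a,a), near(b,c), near(d,a), near(d,f)}
2. bind(c,f)  →  {clear(b), inpos(c), near(a,a), near(b,c), near(d,a), near(d,f), near(f,c)}
3. bind(d,c)  →  {clear(b), inpos(d), near(a,a), near(b,c), near(c,d), near(d,a), near(d,f), near(f,c)}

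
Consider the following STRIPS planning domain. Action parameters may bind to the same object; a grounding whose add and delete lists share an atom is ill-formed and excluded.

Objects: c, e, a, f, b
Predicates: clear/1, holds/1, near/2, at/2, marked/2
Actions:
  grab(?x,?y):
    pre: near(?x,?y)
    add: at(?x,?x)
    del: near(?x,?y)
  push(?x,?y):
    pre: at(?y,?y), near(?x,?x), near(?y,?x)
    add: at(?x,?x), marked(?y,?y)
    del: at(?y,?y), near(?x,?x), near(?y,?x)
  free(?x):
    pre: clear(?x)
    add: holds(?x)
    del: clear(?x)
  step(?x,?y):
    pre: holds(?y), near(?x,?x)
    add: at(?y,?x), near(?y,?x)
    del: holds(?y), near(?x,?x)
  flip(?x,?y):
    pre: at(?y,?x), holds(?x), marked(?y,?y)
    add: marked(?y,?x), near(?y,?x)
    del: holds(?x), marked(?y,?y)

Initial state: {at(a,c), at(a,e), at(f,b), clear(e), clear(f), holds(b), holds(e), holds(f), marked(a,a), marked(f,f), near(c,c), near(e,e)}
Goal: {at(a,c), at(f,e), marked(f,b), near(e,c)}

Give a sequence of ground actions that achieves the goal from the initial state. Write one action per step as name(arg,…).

1. step(c,e)  →  {at(a,c), at(a,e), at(e,c), at(f,b), clear(e), clear(f), holds(b), holds(f), marked(a,a), marked(f,f), near(e,c), near(e,e)}
2. step(e,f)  →  {at(a,c), at(a,e), at(e,c), at(f,b), at(f,e), clear(e), clear(f), holds(b), marked(a,a), marked(f,f), near(e,c), near(f,e)}
3. flip(b,f)  →  {at(a,c), at(a,e), at(e,c), at(f,b), at(f,e), clear(e), clear(f), marked(a,a), marked(f,b), near(e,c), near(f,b), near(f,e)}

step(c,e); step(e,f); flip(b,f)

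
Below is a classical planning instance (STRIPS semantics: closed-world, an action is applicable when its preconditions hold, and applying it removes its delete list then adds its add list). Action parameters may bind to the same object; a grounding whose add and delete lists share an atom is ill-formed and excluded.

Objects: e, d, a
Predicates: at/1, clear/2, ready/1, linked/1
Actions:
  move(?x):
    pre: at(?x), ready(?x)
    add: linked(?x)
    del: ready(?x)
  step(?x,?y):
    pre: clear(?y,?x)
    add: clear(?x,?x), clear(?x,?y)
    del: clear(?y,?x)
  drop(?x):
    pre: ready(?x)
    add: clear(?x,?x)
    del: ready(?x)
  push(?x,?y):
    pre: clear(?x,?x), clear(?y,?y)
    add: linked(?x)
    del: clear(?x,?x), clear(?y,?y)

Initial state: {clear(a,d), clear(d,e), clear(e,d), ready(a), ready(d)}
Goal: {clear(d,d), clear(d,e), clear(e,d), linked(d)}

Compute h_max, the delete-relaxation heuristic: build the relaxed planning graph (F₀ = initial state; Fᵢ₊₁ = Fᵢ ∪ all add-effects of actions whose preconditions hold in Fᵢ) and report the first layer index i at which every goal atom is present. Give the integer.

2

F0 = init (5 atoms)
F1 = F0 ∪ {clear(a,a), clear(d,a), clear(d,d), clear(e,e)}  (9 atoms)
F2 = F1 ∪ {linked(a), linked(d), linked(e)}  (12 atoms)
goal ⊆ F2  ⇒  h_max = 2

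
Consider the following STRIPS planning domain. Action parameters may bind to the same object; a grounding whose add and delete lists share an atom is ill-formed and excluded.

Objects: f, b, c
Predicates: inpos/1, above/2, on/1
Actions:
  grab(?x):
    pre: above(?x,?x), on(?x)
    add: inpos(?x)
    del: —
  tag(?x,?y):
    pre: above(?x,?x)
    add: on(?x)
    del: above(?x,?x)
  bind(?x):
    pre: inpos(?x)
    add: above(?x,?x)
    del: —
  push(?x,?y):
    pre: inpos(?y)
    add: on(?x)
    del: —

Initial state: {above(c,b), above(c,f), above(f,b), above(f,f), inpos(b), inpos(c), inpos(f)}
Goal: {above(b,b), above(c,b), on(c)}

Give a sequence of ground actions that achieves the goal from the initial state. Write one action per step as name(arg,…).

bind(b); push(c,f)

1. bind(b)  →  {above(b,b), above(c,b), above(c,f), above(f,b), above(f,f), inpos(b), inpos(c), inpos(f)}
2. push(c,f)  →  {above(b,b), above(c,b), above(c,f), above(f,b), above(f,f), inpos(b), inpos(c), inpos(f), on(c)}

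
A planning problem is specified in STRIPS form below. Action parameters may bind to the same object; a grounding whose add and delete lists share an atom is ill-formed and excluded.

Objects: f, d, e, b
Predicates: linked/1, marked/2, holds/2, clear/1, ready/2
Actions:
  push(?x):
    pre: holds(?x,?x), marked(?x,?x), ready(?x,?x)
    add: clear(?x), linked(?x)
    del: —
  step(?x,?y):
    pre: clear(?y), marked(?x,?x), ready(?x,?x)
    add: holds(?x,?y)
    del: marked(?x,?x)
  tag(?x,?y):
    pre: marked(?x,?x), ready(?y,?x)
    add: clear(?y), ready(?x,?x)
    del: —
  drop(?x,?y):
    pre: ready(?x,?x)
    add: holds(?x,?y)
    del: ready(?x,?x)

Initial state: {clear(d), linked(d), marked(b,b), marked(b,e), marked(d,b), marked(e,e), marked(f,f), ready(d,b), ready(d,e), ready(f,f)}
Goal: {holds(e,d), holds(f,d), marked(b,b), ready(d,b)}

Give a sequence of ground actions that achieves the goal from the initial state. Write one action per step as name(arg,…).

step(f,d); tag(e,d); step(e,d)

1. step(f,d)  →  {clear(d), holds(f,d), linked(d), marked(b,b), marked(b,e), marked(d,b), marked(e,e), ready(d,b), ready(d,e), ready(f,f)}
2. tag(e,d)  →  {clear(d), holds(f,d), linked(d), marked(b,b), marked(b,e), marked(d,b), marked(e,e), ready(d,b), ready(d,e), ready(e,e), ready(f,f)}
3. step(e,d)  →  {clear(d), holds(e,d), holds(f,d), linked(d), marked(b,b), marked(b,e), marked(d,b), ready(d,b), ready(d,e), ready(e,e), ready(f,f)}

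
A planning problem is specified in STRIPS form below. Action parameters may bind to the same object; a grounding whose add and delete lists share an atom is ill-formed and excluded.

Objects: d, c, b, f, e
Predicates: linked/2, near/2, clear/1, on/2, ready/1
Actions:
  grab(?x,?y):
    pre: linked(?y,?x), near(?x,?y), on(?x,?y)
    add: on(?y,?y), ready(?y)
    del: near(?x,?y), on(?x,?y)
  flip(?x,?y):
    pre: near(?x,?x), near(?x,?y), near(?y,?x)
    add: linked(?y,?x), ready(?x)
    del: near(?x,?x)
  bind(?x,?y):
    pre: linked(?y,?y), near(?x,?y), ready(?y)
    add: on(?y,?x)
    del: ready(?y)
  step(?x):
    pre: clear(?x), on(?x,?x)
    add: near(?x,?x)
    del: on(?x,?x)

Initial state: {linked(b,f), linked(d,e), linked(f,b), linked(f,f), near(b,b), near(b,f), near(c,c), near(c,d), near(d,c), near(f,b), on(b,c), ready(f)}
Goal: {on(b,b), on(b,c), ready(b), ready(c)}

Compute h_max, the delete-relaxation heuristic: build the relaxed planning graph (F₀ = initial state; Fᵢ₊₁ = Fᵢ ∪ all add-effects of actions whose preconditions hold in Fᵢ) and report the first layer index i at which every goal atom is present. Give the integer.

F0 = init (12 atoms)
F1 = F0 ∪ {linked(b,b), linked(c,c), linked(d,c), on(f,b), ready(b), ready(c)}  (18 atoms)
F2 = F1 ∪ {on(b,b), on(b,f), on(c,c), on(c,d)}  (22 atoms)
goal ⊆ F2  ⇒  h_max = 2

2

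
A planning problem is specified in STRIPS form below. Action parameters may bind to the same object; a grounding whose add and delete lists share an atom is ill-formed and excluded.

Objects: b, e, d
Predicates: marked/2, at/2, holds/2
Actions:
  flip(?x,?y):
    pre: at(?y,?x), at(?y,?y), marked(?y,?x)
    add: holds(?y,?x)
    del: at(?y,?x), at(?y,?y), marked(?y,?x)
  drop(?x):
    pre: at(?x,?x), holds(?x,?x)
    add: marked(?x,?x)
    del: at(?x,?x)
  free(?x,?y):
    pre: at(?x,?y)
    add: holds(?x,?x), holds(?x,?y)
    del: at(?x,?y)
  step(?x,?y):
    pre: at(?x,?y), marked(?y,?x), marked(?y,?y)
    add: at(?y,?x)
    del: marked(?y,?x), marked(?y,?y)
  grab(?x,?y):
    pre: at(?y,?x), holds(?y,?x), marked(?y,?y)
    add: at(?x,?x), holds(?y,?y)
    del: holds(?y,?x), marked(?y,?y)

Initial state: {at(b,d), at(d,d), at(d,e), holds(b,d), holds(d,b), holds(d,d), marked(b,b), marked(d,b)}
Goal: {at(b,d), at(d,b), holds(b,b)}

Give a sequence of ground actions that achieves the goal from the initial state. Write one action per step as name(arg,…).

1. drop(d)  →  {at(b,d), at(d,e), holds(b,d), holds(d,b), holds(d,d), marked(b,b), marked(d,b), marked(d,d)}
2. step(b,d)  →  {at(b,d), at(d,b), at(d,e), holds(b,d), holds(d,b), holds(d,d), marked(b,b)}
3. grab(d,b)  →  {at(b,d), at(d,b), at(d,d), at(d,e), holds(b,b), holds(d,b), holds(d,d)}

drop(d); step(b,d); grab(d,b)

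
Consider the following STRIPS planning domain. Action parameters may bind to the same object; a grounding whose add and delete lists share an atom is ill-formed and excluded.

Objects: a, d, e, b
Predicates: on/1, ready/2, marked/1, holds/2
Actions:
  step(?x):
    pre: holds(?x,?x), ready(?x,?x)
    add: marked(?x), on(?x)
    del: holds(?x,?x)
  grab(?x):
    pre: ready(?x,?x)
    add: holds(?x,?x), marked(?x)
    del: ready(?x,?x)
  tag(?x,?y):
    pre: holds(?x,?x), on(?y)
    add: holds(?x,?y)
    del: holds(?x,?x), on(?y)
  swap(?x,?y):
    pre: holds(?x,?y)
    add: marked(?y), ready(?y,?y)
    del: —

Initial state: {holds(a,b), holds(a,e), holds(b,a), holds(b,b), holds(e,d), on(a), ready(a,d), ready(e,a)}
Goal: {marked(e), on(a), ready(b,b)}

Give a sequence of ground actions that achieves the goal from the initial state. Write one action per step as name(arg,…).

1. swap(a,e)  →  {holds(a,b), holds(a,e), holds(b,a), holds(b,b), holds(e,d), marked(e), on(a), ready(a,d), ready(e,a), ready(e,e)}
2. swap(a,b)  →  {holds(a,b), holds(a,e), holds(b,a), holds(b,b), holds(e,d), marked(b), marked(e), on(a), ready(a,d), ready(b,b), ready(e,a), ready(e,e)}

swap(a,e); swap(a,b)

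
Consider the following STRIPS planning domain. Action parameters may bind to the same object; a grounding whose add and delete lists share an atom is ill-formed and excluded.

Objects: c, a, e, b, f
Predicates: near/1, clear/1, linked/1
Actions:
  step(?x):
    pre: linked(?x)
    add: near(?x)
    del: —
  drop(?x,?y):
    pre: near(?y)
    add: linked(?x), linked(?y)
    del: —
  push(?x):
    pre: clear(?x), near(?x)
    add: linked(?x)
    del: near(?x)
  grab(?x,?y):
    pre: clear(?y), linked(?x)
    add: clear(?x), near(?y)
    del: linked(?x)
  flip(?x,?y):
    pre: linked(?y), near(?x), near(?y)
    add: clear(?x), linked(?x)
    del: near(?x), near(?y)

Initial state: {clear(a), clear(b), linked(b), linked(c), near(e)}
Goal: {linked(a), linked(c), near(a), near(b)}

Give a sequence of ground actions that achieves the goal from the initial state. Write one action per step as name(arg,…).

1. step(b)  →  {clear(a), clear(b), linked(b), linked(c), near(b), near(e)}
2. drop(a,e)  →  {clear(a), clear(b), linked(a), linked(b), linked(c), linked(e), near(b), near(e)}
3. step(a)  →  {clear(a), clear(b), linked(a), linked(b), linked(c), linked(e), near(a), near(b), near(e)}

step(b); drop(a,e); step(a)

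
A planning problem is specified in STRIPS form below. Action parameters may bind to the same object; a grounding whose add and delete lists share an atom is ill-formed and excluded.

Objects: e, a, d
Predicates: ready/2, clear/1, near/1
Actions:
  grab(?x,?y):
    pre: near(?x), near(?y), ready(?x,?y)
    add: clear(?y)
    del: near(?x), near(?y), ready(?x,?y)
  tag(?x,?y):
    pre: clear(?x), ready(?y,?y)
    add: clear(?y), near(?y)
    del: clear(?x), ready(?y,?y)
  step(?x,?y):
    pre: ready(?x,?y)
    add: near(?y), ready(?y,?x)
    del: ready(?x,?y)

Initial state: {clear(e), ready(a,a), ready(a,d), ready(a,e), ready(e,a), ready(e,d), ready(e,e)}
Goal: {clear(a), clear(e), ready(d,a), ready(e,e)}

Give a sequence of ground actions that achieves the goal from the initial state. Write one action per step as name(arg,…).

step(e,a); grab(a,a); step(a,d)

1. step(e,a)  →  {clear(e), near(a), ready(a,a), ready(a,d), ready(a,e), ready(e,d), ready(e,e)}
2. grab(a,a)  →  {clear(a), clear(e), ready(a,d), ready(a,e), ready(e,d), ready(e,e)}
3. step(a,d)  →  {clear(a), clear(e), near(d), ready(a,e), ready(d,a), ready(e,d), ready(e,e)}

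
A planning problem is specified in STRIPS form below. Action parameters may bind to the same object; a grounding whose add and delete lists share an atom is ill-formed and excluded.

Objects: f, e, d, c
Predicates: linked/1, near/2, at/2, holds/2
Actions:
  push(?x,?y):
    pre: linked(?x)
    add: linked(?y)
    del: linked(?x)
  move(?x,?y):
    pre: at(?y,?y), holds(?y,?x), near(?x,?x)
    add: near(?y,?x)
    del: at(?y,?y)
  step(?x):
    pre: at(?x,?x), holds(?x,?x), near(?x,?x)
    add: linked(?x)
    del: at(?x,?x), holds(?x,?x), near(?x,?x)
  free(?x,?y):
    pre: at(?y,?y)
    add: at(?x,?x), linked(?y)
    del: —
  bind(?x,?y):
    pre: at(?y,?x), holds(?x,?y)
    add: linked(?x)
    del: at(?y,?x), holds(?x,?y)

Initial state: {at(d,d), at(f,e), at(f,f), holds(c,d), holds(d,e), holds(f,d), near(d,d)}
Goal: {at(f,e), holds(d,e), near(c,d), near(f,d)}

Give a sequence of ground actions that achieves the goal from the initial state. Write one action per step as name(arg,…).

1. move(d,f)  →  {at(d,d), at(f,e), holds(c,d), holds(d,e), holds(f,d), near(d,d), near(f,d)}
2. free(c,d)  →  {at(c,c), at(d,d), at(f,e), holds(c,d), holds(d,e), holds(f,d), linked(d), near(d,d), near(f,d)}
3. move(d,c)  →  {at(d,d), at(f,e), holds(c,d), holds(d,e), holds(f,d), linked(d), near(c,d), near(d,d), near(f,d)}

move(d,f); free(c,d); move(d,c)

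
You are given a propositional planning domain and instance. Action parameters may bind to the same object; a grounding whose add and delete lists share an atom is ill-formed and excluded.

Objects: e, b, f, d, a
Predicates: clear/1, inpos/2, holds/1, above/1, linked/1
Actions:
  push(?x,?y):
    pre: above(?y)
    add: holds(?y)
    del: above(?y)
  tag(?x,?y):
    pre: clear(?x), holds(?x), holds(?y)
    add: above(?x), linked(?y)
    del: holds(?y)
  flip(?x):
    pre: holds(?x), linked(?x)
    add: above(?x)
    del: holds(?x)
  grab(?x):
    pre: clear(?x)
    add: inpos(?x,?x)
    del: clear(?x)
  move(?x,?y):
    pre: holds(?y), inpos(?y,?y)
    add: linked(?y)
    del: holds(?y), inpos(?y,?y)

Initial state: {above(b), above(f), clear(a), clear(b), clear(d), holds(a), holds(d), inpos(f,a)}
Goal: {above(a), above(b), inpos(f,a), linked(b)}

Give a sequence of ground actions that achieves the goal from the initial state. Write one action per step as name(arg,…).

push(e,b); tag(b,b); tag(a,d)

1. push(e,b)  →  {above(f), clear(a), clear(b), clear(d), holds(a), holds(b), holds(d), inpos(f,a)}
2. tag(b,b)  →  {above(b), above(f), clear(a), clear(b), clear(d), holds(a), holds(d), inpos(f,a), linked(b)}
3. tag(a,d)  →  {above(a), above(b), above(f), clear(a), clear(b), clear(d), holds(a), inpos(f,a), linked(b), linked(d)}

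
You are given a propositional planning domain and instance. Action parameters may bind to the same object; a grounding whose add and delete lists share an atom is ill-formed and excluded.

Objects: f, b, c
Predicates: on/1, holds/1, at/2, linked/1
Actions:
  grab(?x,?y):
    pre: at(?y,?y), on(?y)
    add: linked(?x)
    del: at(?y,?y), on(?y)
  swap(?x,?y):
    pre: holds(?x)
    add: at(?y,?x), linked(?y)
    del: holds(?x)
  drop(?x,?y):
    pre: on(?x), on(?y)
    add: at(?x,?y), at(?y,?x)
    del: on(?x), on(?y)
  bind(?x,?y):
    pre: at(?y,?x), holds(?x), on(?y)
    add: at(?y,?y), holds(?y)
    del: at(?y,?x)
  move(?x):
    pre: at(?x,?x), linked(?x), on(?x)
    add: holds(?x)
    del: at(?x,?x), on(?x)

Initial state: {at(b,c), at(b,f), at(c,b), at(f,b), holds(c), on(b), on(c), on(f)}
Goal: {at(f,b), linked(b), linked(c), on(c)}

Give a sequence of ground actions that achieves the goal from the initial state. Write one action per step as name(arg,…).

1. bind(c,b)  →  {at(b,b), at(b,f), at(c,b), at(f,b), holds(b), holds(c), on(b), on(c), on(f)}
2. grab(b,b)  →  {at(b,f), at(c,b), at(f,b), holds(b), holds(c), linked(b), on(c), on(f)}
3. swap(b,c)  →  {at(b,f), at(c,b), at(f,b), holds(c), linked(b), linked(c), on(c), on(f)}

bind(c,b); grab(b,b); swap(b,c)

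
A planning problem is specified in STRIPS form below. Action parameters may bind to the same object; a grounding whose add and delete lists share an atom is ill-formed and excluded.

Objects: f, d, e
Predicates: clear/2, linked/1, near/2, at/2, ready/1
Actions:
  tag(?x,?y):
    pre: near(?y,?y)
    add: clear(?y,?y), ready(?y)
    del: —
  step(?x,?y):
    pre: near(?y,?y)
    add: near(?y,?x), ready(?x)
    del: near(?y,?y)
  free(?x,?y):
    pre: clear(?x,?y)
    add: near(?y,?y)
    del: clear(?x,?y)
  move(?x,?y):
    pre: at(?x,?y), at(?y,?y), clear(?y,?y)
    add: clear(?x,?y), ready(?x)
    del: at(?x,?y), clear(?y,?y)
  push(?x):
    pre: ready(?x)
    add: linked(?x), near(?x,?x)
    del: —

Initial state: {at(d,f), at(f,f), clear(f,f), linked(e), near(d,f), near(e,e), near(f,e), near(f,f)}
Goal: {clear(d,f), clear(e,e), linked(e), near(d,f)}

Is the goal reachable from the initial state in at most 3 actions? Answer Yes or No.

Yes

1. tag(f,e)  →  {at(d,f), at(f,f), clear(e,e), clear(f,f), linked(e), near(d,f), near(e,e), near(f,e), near(f,f), ready(e)}
2. move(d,f)  →  {at(f,f), clear(d,f), clear(e,e), linked(e), near(d,f), near(e,e), near(f,e), near(f,f), ready(d), ready(e)}
optimal plan length = 2; 2 ≤ 3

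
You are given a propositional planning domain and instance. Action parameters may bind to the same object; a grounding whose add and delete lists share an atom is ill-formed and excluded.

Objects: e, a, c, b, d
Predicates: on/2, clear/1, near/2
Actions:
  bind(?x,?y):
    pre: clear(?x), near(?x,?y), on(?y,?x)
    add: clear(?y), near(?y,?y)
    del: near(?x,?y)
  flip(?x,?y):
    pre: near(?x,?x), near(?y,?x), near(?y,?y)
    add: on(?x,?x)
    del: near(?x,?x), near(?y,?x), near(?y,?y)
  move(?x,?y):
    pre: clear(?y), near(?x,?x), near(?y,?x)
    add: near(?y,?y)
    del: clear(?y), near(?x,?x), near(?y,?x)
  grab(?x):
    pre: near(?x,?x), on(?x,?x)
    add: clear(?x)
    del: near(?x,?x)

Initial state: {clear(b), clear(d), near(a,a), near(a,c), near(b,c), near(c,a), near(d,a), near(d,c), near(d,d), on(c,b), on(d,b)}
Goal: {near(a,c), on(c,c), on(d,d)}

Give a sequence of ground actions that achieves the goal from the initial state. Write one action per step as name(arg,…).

bind(b,c); flip(c,c); flip(d,d)

1. bind(b,c)  →  {clear(b), clear(c), clear(d), near(a,a), near(a,c), near(c,a), near(c,c), near(d,a), near(d,c), near(d,d), on(c,b), on(d,b)}
2. flip(c,c)  →  {clear(b), clear(c), clear(d), near(a,a), near(a,c), near(c,a), near(d,a), near(d,c), near(d,d), on(c,b), on(c,c), on(d,b)}
3. flip(d,d)  →  {clear(b), clear(c), clear(d), near(a,a), near(a,c), near(c,a), near(d,a), near(d,c), on(c,b), on(c,c), on(d,b), on(d,d)}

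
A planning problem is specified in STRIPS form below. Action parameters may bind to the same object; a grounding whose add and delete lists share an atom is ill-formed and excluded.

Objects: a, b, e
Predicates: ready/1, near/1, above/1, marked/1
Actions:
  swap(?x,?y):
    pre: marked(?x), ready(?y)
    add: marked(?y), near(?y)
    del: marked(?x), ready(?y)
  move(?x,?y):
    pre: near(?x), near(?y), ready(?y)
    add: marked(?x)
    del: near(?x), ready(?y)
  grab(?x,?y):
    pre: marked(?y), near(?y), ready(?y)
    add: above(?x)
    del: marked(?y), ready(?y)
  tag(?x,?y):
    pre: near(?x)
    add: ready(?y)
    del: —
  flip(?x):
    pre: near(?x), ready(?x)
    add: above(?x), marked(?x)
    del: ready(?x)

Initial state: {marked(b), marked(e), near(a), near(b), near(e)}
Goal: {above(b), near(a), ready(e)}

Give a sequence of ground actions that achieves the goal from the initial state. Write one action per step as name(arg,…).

1. tag(a,b)  →  {marked(b), marked(e), near(a), near(b), near(e), ready(b)}
2. grab(b,b)  →  {above(b), marked(e), near(a), near(b), near(e)}
3. tag(a,e)  →  {above(b), marked(e), near(a), near(b), near(e), ready(e)}

tag(a,b); grab(b,b); tag(a,e)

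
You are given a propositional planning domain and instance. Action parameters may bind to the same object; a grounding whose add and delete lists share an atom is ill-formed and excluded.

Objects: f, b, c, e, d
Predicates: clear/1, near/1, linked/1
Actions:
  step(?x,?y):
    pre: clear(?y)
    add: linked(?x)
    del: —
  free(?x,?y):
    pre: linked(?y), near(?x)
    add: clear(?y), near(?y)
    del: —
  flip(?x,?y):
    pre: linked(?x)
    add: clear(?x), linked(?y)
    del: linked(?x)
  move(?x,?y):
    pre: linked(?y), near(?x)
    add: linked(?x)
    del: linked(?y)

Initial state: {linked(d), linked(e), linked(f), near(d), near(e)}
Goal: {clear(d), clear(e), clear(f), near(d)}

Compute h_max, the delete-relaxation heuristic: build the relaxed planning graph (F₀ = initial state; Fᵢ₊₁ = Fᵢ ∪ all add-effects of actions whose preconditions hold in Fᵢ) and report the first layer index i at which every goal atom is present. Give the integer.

F0 = init (5 atoms)
F1 = F0 ∪ {clear(d), clear(e), clear(f), linked(b), linked(c), near(f)}  (11 atoms)
goal ⊆ F1  ⇒  h_max = 1

1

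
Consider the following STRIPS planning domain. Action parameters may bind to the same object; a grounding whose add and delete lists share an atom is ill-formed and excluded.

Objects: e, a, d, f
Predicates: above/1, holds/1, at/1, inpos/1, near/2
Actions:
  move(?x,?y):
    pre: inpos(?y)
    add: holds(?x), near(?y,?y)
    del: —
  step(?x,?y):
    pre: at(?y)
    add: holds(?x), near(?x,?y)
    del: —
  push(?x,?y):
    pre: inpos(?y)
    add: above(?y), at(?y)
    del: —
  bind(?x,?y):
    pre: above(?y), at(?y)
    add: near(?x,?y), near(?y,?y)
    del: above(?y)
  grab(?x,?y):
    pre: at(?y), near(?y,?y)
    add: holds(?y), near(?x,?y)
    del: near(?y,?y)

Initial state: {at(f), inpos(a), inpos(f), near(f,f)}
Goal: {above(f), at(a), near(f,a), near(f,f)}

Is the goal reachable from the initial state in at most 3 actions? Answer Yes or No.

1. push(e,a)  →  {above(a), at(a), at(f), inpos(a), inpos(f), near(f,f)}
2. step(f,a)  →  {above(a), at(a), at(f), holds(f), inpos(a), inpos(f), near(f,a), near(f,f)}
3. push(e,f)  →  {above(a), above(f), at(a), at(f), holds(f), inpos(a), inpos(f), near(f,a), near(f,f)}
optimal plan length = 3; 3 ≤ 3

Yes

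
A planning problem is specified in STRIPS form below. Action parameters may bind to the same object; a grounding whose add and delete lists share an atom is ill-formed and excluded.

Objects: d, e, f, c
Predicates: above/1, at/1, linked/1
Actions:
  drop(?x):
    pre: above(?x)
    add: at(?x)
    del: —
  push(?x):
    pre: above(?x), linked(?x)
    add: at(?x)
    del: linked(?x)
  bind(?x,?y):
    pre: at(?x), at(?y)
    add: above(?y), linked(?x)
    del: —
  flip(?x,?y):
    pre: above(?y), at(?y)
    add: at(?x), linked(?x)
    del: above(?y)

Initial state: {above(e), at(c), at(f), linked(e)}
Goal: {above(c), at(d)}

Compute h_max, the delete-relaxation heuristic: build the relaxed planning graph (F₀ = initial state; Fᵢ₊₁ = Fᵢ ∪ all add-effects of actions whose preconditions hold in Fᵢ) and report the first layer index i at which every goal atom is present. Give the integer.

2

F0 = init (4 atoms)
F1 = F0 ∪ {above(c), above(f), at(e), linked(c), linked(f)}  (9 atoms)
F2 = F1 ∪ {at(d), linked(d)}  (11 atoms)
goal ⊆ F2  ⇒  h_max = 2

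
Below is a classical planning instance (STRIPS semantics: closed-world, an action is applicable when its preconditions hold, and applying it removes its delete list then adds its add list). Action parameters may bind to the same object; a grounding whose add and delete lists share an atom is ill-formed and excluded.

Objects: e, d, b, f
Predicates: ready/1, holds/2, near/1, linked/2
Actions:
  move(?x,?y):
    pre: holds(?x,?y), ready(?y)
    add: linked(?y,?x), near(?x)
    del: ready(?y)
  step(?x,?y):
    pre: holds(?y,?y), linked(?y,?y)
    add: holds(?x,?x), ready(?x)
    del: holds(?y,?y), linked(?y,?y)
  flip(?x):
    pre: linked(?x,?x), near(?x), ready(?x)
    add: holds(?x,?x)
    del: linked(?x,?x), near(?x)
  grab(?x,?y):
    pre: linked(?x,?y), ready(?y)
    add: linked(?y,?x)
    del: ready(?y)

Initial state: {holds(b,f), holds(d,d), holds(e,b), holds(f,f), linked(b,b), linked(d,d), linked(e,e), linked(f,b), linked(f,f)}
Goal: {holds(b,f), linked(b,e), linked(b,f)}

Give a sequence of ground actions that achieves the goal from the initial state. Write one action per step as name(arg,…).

step(b,d); move(e,b); step(b,f); grab(f,b)

1. step(b,d)  →  {holds(b,b), holds(b,f), holds(e,b), holds(f,f), linked(b,b), linked(e,e), linked(f,b), linked(f,f), ready(b)}
2. move(e,b)  →  {holds(b,b), holds(b,f), holds(e,b), holds(f,f), linked(b,b), linked(b,e), linked(e,e), linked(f,b), linked(f,f), near(e)}
3. step(b,f)  →  {holds(b,b), holds(b,f), holds(e,b), linked(b,b), linked(b,e), linked(e,e), linked(f,b), near(e), ready(b)}
4. grab(f,b)  →  {holds(b,b), holds(b,f), holds(e,b), linked(b,b), linked(b,e), linked(b,f), linked(e,e), linked(f,b), near(e)}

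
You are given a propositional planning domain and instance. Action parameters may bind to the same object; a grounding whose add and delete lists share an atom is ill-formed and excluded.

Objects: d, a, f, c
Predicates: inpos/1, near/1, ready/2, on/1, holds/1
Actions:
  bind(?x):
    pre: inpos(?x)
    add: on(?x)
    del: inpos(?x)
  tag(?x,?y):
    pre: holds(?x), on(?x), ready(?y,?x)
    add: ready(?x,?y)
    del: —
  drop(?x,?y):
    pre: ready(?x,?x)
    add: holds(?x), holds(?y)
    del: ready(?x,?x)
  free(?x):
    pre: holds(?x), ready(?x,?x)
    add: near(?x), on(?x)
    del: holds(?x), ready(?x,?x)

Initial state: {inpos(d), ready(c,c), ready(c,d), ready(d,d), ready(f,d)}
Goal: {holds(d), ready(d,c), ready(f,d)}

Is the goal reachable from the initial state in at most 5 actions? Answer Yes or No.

1. bind(d)  →  {on(d), ready(c,c), ready(c,d), ready(d,d), ready(f,d)}
2. drop(d,d)  →  {holds(d), on(d), ready(c,c), ready(c,d), ready(f,d)}
3. tag(d,c)  →  {holds(d), on(d), ready(c,c), ready(c,d), ready(d,c), ready(f,d)}
optimal plan length = 3; 3 ≤ 5

Yes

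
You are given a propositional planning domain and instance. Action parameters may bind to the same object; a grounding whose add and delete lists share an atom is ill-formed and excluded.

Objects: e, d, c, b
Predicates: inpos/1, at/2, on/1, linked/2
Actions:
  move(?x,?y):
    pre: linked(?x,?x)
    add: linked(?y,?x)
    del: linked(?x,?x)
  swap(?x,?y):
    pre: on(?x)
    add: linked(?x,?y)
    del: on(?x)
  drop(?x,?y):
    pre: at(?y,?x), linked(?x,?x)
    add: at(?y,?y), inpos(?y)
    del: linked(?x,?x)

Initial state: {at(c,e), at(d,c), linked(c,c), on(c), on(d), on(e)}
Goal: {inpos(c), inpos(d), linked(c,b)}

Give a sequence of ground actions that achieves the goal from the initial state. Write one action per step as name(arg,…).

swap(e,e); swap(c,b); drop(e,c); drop(c,d)

1. swap(e,e)  →  {at(c,e), at(d,c), linked(c,c), linked(e,e), on(c), on(d)}
2. swap(c,b)  →  {at(c,e), at(d,c), linked(c,b), linked(c,c), linked(e,e), on(d)}
3. drop(e,c)  →  {at(c,c), at(c,e), at(d,c), inpos(c), linked(c,b), linked(c,c), on(d)}
4. drop(c,d)  →  {at(c,c), at(c,e), at(d,c), at(d,d), inpos(c), inpos(d), linked(c,b), on(d)}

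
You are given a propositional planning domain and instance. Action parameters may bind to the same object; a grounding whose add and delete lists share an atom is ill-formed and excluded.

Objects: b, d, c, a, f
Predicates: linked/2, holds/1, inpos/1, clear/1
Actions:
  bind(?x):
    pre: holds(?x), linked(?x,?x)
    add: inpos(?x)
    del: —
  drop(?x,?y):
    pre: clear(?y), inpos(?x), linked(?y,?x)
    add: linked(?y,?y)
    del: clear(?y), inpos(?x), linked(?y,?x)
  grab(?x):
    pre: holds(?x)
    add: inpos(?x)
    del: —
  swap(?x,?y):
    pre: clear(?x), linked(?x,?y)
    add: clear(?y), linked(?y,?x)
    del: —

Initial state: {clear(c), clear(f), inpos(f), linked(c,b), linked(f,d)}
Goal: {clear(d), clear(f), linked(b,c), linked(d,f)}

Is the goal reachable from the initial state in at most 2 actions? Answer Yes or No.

Yes

1. swap(c,b)  →  {clear(b), clear(c), clear(f), inpos(f), linked(b,c), linked(c,b), linked(f,d)}
2. swap(f,d)  →  {clear(b), clear(c), clear(d), clear(f), inpos(f), linked(b,c), linked(c,b), linked(d,f), linked(f,d)}
optimal plan length = 2; 2 ≤ 2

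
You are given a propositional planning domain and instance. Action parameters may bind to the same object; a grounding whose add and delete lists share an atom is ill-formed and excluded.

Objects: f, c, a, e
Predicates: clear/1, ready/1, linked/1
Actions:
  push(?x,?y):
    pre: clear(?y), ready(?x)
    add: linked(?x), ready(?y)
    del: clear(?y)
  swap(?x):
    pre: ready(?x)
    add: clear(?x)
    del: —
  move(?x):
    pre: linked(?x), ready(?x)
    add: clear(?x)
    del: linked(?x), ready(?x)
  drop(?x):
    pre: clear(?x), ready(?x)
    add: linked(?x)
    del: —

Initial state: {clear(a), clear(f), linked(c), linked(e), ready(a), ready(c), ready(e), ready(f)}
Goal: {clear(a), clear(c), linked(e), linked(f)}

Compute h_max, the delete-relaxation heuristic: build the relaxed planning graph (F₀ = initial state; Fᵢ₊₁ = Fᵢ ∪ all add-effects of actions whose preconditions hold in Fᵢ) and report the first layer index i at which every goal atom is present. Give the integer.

F0 = init (8 atoms)
F1 = F0 ∪ {clear(c), clear(e), linked(a), linked(f)}  (12 atoms)
goal ⊆ F1  ⇒  h_max = 1

1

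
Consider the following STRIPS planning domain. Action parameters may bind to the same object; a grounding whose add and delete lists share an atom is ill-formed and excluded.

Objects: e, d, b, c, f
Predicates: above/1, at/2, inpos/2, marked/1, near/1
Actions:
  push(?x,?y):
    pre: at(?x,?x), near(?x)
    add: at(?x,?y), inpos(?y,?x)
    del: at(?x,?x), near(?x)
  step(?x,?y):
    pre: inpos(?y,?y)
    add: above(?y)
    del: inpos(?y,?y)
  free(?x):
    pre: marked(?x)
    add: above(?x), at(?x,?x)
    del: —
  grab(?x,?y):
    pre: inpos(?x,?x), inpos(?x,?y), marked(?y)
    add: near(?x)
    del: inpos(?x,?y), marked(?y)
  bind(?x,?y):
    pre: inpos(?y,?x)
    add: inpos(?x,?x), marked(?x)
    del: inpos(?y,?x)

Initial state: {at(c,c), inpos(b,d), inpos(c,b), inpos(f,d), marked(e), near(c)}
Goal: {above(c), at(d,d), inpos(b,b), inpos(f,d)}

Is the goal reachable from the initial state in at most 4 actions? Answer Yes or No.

No

1. push(c,e)  →  {at(c,e), inpos(b,d), inpos(c,b), inpos(e,c), inpos(f,d), marked(e)}
2. bind(d,b)  →  {at(c,e), inpos(c,b), inpos(d,d), inpos(e,c), inpos(f,d), marked(d), marked(e)}
3. free(d)  →  {above(d), at(c,e), at(d,d), inpos(c,b), inpos(d,d), inpos(e,c), inpos(f,d), marked(d), marked(e)}
4. bind(b,c)  →  {above(d), at(c,e), at(d,d), inpos(b,b), inpos(d,d), inpos(e,c), inpos(f,d), marked(b), marked(d), marked(e)}
5. bind(c,e)  →  {above(d), at(c,e), at(d,d), inpos(b,b), inpos(c,c), inpos(d,d), inpos(f,d), marked(b), marked(c), marked(d), marked(e)}
6. step(e,c)  →  {above(c), above(d), at(c,e), at(d,d), inpos(b,b), inpos(d,d), inpos(f,d), marked(b), marked(c), marked(d), marked(e)}
optimal plan length = 6; 6 > 4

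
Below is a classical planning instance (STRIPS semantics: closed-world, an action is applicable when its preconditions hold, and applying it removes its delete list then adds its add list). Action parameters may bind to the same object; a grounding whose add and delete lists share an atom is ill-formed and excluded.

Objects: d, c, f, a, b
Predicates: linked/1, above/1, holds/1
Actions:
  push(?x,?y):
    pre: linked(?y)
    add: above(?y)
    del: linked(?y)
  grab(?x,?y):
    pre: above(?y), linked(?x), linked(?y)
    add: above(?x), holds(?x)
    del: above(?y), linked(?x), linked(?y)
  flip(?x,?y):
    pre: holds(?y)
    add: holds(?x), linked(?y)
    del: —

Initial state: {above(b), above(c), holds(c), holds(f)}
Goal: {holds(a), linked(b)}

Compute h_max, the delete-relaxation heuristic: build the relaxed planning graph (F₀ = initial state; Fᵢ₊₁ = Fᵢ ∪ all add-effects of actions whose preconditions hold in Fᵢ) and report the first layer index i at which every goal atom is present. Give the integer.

F0 = init (4 atoms)
F1 = F0 ∪ {holds(a), holds(b), holds(d), linked(c), linked(f)}  (9 atoms)
F2 = F1 ∪ {above(f), linked(a), linked(b), linked(d)}  (13 atoms)
goal ⊆ F2  ⇒  h_max = 2

2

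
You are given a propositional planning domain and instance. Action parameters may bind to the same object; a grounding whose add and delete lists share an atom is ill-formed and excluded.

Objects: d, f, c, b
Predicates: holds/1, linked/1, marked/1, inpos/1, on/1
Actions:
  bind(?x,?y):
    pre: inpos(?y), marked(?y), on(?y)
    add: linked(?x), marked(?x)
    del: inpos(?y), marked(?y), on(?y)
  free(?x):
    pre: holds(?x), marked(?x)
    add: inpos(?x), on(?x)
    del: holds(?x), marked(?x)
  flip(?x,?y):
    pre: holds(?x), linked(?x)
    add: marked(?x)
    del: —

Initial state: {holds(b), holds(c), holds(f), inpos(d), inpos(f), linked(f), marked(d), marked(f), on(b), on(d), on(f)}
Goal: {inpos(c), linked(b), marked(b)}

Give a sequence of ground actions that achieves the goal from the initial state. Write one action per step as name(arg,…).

bind(c,d); bind(b,f); free(c)

1. bind(c,d)  →  {holds(b), holds(c), holds(f), inpos(f), linked(c), linked(f), marked(c), marked(f), on(b), on(f)}
2. bind(b,f)  →  {holds(b), holds(c), holds(f), linked(b), linked(c), linked(f), marked(b), marked(c), on(b)}
3. free(c)  →  {holds(b), holds(f), inpos(c), linked(b), linked(c), linked(f), marked(b), on(b), on(c)}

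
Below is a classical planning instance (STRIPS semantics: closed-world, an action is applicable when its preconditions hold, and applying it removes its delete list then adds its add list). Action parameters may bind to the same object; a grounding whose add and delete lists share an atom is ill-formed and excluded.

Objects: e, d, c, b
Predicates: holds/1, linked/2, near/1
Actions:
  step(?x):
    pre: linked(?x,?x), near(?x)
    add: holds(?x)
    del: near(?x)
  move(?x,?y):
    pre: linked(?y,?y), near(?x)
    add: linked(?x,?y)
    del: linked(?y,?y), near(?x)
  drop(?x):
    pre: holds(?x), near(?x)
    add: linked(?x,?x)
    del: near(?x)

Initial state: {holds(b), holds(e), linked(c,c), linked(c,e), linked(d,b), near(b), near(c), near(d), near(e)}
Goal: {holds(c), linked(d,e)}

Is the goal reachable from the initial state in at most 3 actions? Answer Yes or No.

1. step(c)  →  {holds(b), holds(c), holds(e), linked(c,c), linked(c,e), linked(d,b), near(b), near(d), near(e)}
2. drop(e)  →  {holds(b), holds(c), holds(e), linked(c,c), linked(c,e), linked(d,b), linked(e,e), near(b), near(d)}
3. move(d,e)  →  {holds(b), holds(c), holds(e), linked(c,c), linked(c,e), linked(d,b), linked(d,e), near(b)}
optimal plan length = 3; 3 ≤ 3

Yes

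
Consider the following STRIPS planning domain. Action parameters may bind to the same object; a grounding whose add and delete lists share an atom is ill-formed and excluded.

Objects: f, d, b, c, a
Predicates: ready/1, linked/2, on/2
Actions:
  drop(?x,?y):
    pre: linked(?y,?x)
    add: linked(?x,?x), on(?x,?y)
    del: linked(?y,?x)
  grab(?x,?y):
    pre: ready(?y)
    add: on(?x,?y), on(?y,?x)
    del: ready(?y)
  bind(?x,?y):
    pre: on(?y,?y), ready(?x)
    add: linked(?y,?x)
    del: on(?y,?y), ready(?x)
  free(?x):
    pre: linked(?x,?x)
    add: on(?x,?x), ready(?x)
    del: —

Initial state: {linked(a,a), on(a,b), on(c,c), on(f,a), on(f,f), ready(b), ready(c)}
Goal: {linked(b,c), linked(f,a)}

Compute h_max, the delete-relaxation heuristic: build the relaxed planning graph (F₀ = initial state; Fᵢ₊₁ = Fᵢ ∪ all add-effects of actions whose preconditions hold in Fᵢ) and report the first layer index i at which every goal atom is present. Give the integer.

F0 = init (7 atoms)
F1 = F0 ∪ {linked(c,b), linked(c,c), linked(f,b), linked(f,c), on(a,a), on(a,c), on(b,a), on(b,b), on(b,c), on(b,d), on(b,f), on(c,a), on(c,b), on(c,d), on(c,f), on(d,b), on(d,c), on(f,b), on(f,c), ready(a)}  (27 atoms)
F2 = F1 ∪ {linked(a,b), linked(a,c), linked(b,a), linked(b,b), linked(b,c), linked(c,a), linked(f,a), on(a,d), on(a,f), on(d,a)}  (37 atoms)
goal ⊆ F2  ⇒  h_max = 2

2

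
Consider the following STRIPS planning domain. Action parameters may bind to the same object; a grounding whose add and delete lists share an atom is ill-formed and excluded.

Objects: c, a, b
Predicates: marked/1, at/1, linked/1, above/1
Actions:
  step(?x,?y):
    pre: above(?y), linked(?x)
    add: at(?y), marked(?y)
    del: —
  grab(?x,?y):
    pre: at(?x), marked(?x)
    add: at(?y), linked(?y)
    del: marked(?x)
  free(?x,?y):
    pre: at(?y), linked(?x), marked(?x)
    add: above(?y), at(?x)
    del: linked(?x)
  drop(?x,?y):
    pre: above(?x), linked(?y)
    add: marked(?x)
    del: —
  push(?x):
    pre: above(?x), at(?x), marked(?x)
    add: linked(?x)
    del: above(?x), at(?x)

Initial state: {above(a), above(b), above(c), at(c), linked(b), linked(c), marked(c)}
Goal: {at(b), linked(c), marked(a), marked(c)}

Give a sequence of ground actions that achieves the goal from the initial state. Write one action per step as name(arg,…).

1. step(c,a)  →  {above(a), above(b), above(c), at(a), at(c), linked(b), linked(c), marked(a), marked(c)}
2. step(c,b)  →  {above(a), above(b), above(c), at(a), at(b), at(c), linked(b), linked(c), marked(a), marked(b), marked(c)}

step(c,a); step(c,b)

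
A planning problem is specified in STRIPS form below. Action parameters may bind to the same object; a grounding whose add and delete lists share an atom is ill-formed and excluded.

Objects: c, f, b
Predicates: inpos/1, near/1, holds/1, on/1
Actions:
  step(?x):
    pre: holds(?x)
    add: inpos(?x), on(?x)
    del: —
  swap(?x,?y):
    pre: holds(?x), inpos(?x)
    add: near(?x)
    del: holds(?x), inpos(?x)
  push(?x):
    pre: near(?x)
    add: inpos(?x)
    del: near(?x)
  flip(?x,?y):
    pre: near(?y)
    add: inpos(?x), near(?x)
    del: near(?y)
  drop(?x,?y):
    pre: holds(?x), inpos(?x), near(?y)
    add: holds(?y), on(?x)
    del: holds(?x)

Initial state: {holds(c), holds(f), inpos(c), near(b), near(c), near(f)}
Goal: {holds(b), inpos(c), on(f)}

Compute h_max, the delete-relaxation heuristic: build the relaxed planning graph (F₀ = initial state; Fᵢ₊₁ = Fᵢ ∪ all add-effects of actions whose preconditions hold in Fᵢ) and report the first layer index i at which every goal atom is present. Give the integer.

1

F0 = init (6 atoms)
F1 = F0 ∪ {holds(b), inpos(b), inpos(f), on(c), on(f)}  (11 atoms)
goal ⊆ F1  ⇒  h_max = 1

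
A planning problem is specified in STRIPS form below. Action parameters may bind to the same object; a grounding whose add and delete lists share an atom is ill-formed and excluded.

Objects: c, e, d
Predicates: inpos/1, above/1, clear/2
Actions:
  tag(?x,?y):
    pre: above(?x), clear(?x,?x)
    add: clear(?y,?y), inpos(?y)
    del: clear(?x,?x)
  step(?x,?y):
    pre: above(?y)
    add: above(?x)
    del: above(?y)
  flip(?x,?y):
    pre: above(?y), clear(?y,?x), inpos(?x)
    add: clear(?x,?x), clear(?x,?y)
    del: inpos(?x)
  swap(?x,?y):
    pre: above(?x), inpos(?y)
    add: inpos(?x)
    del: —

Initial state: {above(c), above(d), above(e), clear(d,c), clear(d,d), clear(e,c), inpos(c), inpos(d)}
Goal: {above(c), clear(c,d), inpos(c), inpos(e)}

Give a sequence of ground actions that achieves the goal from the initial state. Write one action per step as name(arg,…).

1. tag(d,e)  →  {above(c), above(d), above(e), clear(d,c), clear(e,c), clear(e,e), inpos(c), inpos(d), inpos(e)}
2. flip(c,d)  →  {above(c), above(d), above(e), clear(c,c), clear(c,d), clear(d,c), clear(e,c), clear(e,e), inpos(d), inpos(e)}
3. tag(e,c)  →  {above(c), above(d), above(e), clear(c,c), clear(c,d), clear(d,c), clear(e,c), inpos(c), inpos(d), inpos(e)}

tag(d,e); flip(c,d); tag(e,c)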